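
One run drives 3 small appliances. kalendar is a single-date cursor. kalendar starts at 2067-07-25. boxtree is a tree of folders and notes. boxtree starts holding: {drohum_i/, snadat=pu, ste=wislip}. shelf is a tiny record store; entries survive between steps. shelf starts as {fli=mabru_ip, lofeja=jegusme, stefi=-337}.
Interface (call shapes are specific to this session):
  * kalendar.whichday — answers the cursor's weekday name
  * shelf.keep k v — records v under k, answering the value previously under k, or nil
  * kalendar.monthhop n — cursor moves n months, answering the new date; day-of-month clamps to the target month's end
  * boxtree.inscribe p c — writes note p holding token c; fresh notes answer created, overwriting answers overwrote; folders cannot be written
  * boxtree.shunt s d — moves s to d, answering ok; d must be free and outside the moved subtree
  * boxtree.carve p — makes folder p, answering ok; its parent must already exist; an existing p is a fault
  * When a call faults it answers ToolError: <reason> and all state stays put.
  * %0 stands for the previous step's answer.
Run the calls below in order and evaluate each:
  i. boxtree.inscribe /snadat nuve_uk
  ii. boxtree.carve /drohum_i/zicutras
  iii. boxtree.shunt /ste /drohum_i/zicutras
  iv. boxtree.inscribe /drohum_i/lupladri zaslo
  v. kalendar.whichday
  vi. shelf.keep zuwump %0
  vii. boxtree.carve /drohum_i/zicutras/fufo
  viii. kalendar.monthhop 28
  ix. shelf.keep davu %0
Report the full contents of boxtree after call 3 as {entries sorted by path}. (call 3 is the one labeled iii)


I call inscribe(p→/snadat, c→nuve_uk), → overwrote.
I try carve(p→/drohum_i/zicutras), and observe ok.
I use shunt(s→/ste, d→/drohum_i/zicutras), — result: ToolError: exists.
I try inscribe(p→/drohum_i/lupladri, c→zaslo), giving created.
Now I run whichday(), → Monday.
Now I run keep(k→zuwump, v→%0), and get nil.
Calling carve(p→/drohum_i/zicutras/fufo), giving ok.
I call monthhop(n→28), and get 2069-11-25.
I try keep(k→davu, v→%0), giving nil.

Answer: {drohum_i/, drohum_i/zicutras/, snadat=nuve_uk, ste=wislip}


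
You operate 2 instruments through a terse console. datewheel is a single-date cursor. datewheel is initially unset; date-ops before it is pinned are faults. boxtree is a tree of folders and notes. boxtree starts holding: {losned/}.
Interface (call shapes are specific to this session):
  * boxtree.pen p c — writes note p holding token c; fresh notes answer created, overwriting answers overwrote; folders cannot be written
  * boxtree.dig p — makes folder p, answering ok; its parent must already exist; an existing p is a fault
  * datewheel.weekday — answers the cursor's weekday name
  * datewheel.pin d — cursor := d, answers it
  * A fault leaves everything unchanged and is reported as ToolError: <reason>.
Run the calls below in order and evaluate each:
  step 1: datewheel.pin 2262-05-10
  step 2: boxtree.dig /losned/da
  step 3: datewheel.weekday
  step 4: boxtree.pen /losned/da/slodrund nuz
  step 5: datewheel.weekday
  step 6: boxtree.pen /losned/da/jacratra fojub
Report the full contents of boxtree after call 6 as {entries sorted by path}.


-- 1. pin(d=2262-05-10) : 2262-05-10
-- 2. dig(p=/losned/da) : ok
-- 3. weekday() : Saturday
-- 4. pen(p=/losned/da/slodrund, c=nuz) : created
-- 5. weekday() : Saturday
-- 6. pen(p=/losned/da/jacratra, c=fojub) : created

Answer: {losned/, losned/da/, losned/da/jacratra=fojub, losned/da/slodrund=nuz}


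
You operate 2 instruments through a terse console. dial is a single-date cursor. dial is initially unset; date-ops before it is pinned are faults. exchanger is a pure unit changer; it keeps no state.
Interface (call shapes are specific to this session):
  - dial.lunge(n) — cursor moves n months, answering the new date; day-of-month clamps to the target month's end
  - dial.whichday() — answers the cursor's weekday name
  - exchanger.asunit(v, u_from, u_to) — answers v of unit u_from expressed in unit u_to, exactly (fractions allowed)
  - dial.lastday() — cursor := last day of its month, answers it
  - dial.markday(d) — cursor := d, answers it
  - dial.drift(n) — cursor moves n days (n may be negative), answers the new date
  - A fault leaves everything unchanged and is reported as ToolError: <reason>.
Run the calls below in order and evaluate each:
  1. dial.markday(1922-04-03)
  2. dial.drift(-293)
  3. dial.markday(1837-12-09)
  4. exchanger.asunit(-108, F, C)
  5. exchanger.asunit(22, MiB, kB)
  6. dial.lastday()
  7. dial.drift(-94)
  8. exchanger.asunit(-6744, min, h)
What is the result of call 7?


Answer: 1837-09-28

Derivation:
-> markday(d=1922-04-03)
<- 1922-04-03
-> drift(n=-293)
<- 1921-06-14
-> markday(d=1837-12-09)
<- 1837-12-09
-> asunit(v=-108, u_from=F, u_to=C)
<- -700/9
-> asunit(v=22, u_from=MiB, u_to=kB)
<- 2883584/125
-> lastday()
<- 1837-12-31
-> drift(n=-94)
<- 1837-09-28
-> asunit(v=-6744, u_from=min, u_to=h)
<- -562/5


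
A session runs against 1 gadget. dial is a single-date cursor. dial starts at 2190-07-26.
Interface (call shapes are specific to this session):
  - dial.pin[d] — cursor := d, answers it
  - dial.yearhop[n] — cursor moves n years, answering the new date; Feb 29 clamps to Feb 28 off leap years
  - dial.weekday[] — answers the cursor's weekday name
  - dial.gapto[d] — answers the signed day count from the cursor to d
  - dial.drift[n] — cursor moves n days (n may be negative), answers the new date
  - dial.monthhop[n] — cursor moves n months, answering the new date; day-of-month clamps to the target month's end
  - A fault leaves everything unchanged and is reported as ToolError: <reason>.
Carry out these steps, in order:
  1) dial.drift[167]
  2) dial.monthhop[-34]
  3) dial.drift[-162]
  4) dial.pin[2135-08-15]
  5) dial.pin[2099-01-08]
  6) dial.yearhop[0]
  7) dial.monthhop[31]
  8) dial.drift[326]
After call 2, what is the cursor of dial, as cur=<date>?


Answer: cur=2188-03-09

Derivation:
# 1. drift(n→167) ~> 2191-01-09
# 2. monthhop(n→-34) ~> 2188-03-09
# 3. drift(n→-162) ~> 2187-09-29
# 4. pin(d→2135-08-15) ~> 2135-08-15
# 5. pin(d→2099-01-08) ~> 2099-01-08
# 6. yearhop(n→0) ~> 2099-01-08
# 7. monthhop(n→31) ~> 2101-08-08
# 8. drift(n→326) ~> 2102-06-30


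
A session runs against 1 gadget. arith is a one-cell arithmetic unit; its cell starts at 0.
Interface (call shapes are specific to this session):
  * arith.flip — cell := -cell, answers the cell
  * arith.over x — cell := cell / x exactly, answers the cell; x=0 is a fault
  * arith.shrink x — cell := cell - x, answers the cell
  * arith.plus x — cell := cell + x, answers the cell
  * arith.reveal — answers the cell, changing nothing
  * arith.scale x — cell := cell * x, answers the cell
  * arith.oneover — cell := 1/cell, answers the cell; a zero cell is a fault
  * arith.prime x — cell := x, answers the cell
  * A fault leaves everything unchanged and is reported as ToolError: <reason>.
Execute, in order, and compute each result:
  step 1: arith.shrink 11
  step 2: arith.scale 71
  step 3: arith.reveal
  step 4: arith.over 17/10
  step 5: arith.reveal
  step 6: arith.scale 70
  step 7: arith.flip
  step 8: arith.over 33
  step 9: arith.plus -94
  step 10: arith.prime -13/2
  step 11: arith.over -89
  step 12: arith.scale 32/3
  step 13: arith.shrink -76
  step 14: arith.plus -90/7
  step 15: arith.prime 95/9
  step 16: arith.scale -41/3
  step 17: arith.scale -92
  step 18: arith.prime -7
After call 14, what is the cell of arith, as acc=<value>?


Answer: acc=119470/1869

Derivation:
→ arith.shrink(x=11)
← -11
→ arith.scale(x=71)
← -781
→ arith.reveal()
← -781
→ arith.over(x=17/10)
← -7810/17
→ arith.reveal()
← -7810/17
→ arith.scale(x=70)
← -546700/17
→ arith.flip()
← 546700/17
→ arith.over(x=33)
← 49700/51
→ arith.plus(x=-94)
← 44906/51
→ arith.prime(x=-13/2)
← -13/2
→ arith.over(x=-89)
← 13/178
→ arith.scale(x=32/3)
← 208/267
→ arith.shrink(x=-76)
← 20500/267
→ arith.plus(x=-90/7)
← 119470/1869
→ arith.prime(x=95/9)
← 95/9
→ arith.scale(x=-41/3)
← -3895/27
→ arith.scale(x=-92)
← 358340/27
→ arith.prime(x=-7)
← -7


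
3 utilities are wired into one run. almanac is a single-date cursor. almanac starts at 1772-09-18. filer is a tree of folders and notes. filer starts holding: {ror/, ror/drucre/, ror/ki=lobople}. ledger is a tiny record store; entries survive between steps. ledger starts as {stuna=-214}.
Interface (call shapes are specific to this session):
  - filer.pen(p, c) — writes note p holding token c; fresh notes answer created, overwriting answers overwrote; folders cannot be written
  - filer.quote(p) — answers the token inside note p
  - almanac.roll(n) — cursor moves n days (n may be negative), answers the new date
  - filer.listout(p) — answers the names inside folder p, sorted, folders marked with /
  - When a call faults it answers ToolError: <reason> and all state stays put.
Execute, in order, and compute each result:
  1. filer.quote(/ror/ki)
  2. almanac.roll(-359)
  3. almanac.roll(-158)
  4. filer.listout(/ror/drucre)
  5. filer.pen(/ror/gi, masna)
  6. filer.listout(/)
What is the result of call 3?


Do: filer.quote[p=/ror/ki]
See: lobople
Do: almanac.roll[n=-359]
See: 1771-09-25
Do: almanac.roll[n=-158]
See: 1771-04-20
Do: filer.listout[p=/ror/drucre]
See: []
Do: filer.pen[p=/ror/gi; c=masna]
See: created
Do: filer.listout[p=/]
See: [ror/]

Answer: 1771-04-20


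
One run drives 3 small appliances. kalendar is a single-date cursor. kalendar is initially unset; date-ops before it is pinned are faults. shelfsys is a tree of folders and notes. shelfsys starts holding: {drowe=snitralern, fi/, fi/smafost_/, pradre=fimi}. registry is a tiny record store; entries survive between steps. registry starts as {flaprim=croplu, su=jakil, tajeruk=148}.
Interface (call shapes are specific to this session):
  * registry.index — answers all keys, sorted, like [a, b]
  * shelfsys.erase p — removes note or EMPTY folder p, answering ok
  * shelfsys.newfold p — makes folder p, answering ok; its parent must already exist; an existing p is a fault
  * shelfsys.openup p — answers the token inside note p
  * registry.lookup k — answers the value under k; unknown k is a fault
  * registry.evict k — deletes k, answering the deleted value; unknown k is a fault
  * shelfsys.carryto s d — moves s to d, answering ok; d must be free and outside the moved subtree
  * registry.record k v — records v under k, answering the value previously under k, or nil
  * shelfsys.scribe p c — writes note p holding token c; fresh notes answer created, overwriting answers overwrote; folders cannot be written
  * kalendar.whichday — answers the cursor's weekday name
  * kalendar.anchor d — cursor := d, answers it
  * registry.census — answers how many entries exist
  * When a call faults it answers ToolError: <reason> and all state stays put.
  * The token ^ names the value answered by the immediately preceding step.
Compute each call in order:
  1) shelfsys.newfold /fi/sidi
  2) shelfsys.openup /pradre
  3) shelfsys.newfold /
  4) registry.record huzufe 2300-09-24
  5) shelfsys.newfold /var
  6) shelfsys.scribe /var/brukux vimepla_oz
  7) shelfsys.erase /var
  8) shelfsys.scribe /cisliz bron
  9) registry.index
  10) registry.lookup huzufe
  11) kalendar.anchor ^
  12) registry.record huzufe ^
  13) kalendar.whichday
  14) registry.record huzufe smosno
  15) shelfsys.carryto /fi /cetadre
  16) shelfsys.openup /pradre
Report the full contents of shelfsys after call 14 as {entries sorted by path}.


Answer: {cisliz=bron, drowe=snitralern, fi/, fi/sidi/, fi/smafost_/, pradre=fimi, var/, var/brukux=vimepla_oz}

Derivation:
·→ newfold(p=/fi/sidi)
·← ok
·→ openup(p=/pradre)
·← fimi
·→ newfold(p=/)
·← ToolError: exists
·→ record(k=huzufe, v=2300-09-24)
·← nil
·→ newfold(p=/var)
·← ok
·→ scribe(p=/var/brukux, c=vimepla_oz)
·← created
·→ erase(p=/var)
·← ToolError: not empty
·→ scribe(p=/cisliz, c=bron)
·← created
·→ index()
·← [flaprim, huzufe, su, tajeruk]
·→ lookup(k=huzufe)
·← 2300-09-24
·→ anchor(d=^)
·← 2300-09-24
·→ record(k=huzufe, v=^)
·← 2300-09-24
·→ whichday()
·← Monday
·→ record(k=huzufe, v=smosno)
·← 2300-09-24
·→ carryto(s=/fi, d=/cetadre)
·← ok
·→ openup(p=/pradre)
·← fimi


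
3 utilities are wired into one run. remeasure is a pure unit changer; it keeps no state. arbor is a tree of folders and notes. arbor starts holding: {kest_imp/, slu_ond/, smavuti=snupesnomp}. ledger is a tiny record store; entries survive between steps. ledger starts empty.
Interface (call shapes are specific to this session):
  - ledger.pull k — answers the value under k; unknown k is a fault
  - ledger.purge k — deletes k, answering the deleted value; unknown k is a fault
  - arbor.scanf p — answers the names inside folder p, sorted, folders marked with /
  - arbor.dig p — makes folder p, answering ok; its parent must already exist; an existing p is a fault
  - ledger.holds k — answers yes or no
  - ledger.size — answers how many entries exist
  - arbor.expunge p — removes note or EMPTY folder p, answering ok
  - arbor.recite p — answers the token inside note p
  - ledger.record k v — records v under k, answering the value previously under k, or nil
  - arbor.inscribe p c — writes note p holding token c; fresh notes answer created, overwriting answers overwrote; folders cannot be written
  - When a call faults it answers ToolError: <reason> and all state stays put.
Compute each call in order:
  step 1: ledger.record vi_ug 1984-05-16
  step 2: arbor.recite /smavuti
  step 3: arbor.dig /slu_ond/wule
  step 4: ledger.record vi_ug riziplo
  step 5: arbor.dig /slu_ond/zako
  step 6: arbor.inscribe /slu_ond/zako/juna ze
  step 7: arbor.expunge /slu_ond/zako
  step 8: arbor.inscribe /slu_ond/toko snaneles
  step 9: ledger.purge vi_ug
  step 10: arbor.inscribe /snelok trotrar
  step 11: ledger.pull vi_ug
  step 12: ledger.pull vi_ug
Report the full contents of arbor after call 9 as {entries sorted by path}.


% ledger.record k: vi_ug v: 1984-05-16
= nil
% arbor.recite p: /smavuti
= snupesnomp
% arbor.dig p: /slu_ond/wule
= ok
% ledger.record k: vi_ug v: riziplo
= 1984-05-16
% arbor.dig p: /slu_ond/zako
= ok
% arbor.inscribe p: /slu_ond/zako/juna c: ze
= created
% arbor.expunge p: /slu_ond/zako
= ToolError: not empty
% arbor.inscribe p: /slu_ond/toko c: snaneles
= created
% ledger.purge k: vi_ug
= riziplo
% arbor.inscribe p: /snelok c: trotrar
= created
% ledger.pull k: vi_ug
= ToolError: no such key vi_ug
% ledger.pull k: vi_ug
= ToolError: no such key vi_ug

Answer: {kest_imp/, slu_ond/, slu_ond/toko=snaneles, slu_ond/wule/, slu_ond/zako/, slu_ond/zako/juna=ze, smavuti=snupesnomp}


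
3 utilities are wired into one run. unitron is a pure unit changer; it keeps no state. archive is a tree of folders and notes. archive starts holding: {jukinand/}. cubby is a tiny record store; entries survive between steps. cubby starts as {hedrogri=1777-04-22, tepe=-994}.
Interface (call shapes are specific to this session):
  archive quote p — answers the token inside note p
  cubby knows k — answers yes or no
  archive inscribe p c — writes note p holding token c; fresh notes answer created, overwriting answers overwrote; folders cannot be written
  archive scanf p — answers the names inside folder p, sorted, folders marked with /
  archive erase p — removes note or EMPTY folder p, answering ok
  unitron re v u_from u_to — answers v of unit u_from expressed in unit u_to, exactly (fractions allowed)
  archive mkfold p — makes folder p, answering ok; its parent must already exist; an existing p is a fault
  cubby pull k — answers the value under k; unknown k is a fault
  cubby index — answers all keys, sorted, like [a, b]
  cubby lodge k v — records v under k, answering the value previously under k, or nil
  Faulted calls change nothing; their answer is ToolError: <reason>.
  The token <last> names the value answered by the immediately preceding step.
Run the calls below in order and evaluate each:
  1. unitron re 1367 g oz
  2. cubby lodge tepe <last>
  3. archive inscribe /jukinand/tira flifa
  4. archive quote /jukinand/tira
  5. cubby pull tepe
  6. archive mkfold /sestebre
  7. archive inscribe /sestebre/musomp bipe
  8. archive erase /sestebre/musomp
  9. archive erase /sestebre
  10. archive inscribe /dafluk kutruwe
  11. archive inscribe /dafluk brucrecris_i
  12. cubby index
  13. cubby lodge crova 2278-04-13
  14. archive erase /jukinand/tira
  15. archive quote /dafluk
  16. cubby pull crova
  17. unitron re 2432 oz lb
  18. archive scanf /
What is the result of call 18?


Answer: [dafluk, jukinand/]

Derivation:
Then unitron re passing v: 1367, u_from: g, u_to: oz, which returns 2187200000/45359237.
I invoke cubby lodge passing k: tepe, v: <last>, and see -994.
Using archive inscribe passing p: /jukinand/tira, c: flifa, — result: created.
Then archive quote passing p: /jukinand/tira, — result: flifa.
Invoking cubby pull passing k: tepe, — result: 2187200000/45359237.
Using archive mkfold passing p: /sestebre, — result: ok.
Now I run archive inscribe passing p: /sestebre/musomp, c: bipe: created.
Invoking archive erase passing p: /sestebre/musomp, yielding ok.
Then archive erase passing p: /sestebre, yielding ok.
I run archive inscribe passing p: /dafluk, c: kutruwe, and see created.
Then archive inscribe passing p: /dafluk, c: brucrecris_i, and get overwrote.
Next I call cubby index(), — result: [hedrogri, tepe].
Then cubby lodge passing k: crova, v: 2278-04-13, which returns nil.
Then archive erase passing p: /jukinand/tira, yielding ok.
I try archive quote passing p: /dafluk: brucrecris_i.
Now I run cubby pull passing k: crova, → 2278-04-13.
Calling unitron re passing v: 2432, u_from: oz, u_to: lb, — result: 152.
Calling archive scanf passing p: /, and observe [dafluk, jukinand/].


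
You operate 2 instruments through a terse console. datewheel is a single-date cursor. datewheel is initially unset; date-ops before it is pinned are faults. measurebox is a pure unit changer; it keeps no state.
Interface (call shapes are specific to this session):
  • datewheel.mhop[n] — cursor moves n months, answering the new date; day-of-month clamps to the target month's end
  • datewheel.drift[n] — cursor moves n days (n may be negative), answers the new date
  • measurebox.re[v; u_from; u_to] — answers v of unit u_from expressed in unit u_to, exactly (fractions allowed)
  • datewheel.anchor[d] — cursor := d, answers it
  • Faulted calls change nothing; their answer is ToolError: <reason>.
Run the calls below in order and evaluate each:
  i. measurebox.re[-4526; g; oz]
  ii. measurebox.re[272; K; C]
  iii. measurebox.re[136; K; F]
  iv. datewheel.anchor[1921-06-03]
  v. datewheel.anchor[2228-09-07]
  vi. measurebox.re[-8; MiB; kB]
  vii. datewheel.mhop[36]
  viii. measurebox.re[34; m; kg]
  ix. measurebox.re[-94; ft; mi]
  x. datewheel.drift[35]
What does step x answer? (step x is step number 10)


·→ measurebox.re(v='-4526', u_from='g', u_to='oz')
·← -7241600000/45359237
·→ measurebox.re(v='272', u_from='K', u_to='C')
·← -23/20
·→ measurebox.re(v='136', u_from='K', u_to='F')
·← -21487/100
·→ datewheel.anchor(d='1921-06-03')
·← 1921-06-03
·→ datewheel.anchor(d='2228-09-07')
·← 2228-09-07
·→ measurebox.re(v='-8', u_from='MiB', u_to='kB')
·← -1048576/125
·→ datewheel.mhop(n='36')
·← 2231-09-07
·→ measurebox.re(v='34', u_from='m', u_to='kg')
·← ToolError: incompatible units
·→ measurebox.re(v='-94', u_from='ft', u_to='mi')
·← -47/2640
·→ datewheel.drift(n='35')
·← 2231-10-12

Answer: 2231-10-12


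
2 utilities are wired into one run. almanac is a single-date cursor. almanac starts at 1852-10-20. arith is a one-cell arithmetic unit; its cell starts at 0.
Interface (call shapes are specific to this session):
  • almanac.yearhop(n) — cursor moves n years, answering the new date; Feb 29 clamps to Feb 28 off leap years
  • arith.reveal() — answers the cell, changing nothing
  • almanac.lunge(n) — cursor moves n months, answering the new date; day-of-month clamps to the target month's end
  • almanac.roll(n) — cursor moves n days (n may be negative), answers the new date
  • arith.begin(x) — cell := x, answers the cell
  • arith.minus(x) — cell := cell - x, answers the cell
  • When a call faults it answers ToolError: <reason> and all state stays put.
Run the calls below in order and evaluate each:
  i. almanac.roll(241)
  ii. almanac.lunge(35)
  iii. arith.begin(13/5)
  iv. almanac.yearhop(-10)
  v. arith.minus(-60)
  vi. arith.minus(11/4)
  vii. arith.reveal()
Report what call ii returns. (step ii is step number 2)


-> almanac.roll(n='241')
<- 1853-06-18
-> almanac.lunge(n='35')
<- 1856-05-18
-> arith.begin(x='13/5')
<- 13/5
-> almanac.yearhop(n='-10')
<- 1846-05-18
-> arith.minus(x='-60')
<- 313/5
-> arith.minus(x='11/4')
<- 1197/20
-> arith.reveal()
<- 1197/20

Answer: 1856-05-18


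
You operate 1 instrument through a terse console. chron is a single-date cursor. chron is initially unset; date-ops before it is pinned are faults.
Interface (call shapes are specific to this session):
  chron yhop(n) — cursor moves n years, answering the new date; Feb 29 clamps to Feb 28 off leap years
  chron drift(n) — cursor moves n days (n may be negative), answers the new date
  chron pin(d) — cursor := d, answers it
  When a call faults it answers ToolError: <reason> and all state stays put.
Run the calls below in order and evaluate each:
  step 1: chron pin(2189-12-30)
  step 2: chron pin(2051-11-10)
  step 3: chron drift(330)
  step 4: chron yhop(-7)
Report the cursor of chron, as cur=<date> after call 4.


Answer: cur=2045-10-05

Derivation:
~$ chron pin d=2189-12-30
:: 2189-12-30
~$ chron pin d=2051-11-10
:: 2051-11-10
~$ chron drift n=330
:: 2052-10-05
~$ chron yhop n=-7
:: 2045-10-05


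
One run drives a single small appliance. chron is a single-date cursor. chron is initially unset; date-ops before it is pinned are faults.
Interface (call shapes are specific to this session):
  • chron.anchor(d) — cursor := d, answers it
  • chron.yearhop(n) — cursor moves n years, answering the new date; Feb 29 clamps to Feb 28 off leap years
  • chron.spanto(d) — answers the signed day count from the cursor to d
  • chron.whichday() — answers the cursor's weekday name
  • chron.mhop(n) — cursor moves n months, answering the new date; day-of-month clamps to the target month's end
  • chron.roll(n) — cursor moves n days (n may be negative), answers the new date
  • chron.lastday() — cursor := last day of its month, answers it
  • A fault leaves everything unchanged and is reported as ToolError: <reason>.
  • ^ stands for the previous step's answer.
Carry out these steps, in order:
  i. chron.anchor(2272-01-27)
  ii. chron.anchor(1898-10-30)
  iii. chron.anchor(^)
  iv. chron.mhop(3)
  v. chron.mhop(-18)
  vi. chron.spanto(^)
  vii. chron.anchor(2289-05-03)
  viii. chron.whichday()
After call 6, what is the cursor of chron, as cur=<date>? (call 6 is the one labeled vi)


! 1. chron.anchor(d→2272-01-27) -> 2272-01-27
! 2. chron.anchor(d→1898-10-30) -> 1898-10-30
! 3. chron.anchor(d→^) -> 1898-10-30
! 4. chron.mhop(n→3) -> 1899-01-30
! 5. chron.mhop(n→-18) -> 1897-07-30
! 6. chron.spanto(d→^) -> 0
! 7. chron.anchor(d→2289-05-03) -> 2289-05-03
! 8. chron.whichday() -> Friday

Answer: cur=1897-07-30


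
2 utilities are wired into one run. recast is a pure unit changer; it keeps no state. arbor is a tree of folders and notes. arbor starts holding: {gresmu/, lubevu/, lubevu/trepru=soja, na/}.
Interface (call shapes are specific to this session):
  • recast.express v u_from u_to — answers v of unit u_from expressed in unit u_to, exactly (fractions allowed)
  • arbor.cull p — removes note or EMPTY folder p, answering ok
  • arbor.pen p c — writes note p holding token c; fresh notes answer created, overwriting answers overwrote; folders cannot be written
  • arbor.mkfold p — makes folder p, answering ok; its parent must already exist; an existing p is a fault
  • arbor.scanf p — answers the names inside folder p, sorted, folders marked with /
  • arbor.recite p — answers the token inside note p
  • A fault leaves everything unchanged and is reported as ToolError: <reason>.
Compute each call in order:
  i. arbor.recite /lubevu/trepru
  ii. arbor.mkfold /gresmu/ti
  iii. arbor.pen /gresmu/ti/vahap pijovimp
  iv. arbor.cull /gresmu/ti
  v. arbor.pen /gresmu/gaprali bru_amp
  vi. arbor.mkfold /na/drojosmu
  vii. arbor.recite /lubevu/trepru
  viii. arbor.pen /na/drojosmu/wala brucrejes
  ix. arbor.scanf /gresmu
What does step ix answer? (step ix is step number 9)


I invoke arbor.recite using p: /lubevu/trepru, and observe soja.
Now I run arbor.mkfold using p: /gresmu/ti, giving ok.
Next I call arbor.pen using p: /gresmu/ti/vahap, c: pijovimp, and observe created.
Next I call arbor.cull using p: /gresmu/ti, giving ToolError: not empty.
Invoking arbor.pen using p: /gresmu/gaprali, c: bru_amp, → created.
Now I run arbor.mkfold using p: /na/drojosmu, giving ok.
I try arbor.recite using p: /lubevu/trepru, — result: soja.
I run arbor.pen using p: /na/drojosmu/wala, c: brucrejes, giving created.
Calling arbor.scanf using p: /gresmu, → [gaprali, ti/].

Answer: [gaprali, ti/]


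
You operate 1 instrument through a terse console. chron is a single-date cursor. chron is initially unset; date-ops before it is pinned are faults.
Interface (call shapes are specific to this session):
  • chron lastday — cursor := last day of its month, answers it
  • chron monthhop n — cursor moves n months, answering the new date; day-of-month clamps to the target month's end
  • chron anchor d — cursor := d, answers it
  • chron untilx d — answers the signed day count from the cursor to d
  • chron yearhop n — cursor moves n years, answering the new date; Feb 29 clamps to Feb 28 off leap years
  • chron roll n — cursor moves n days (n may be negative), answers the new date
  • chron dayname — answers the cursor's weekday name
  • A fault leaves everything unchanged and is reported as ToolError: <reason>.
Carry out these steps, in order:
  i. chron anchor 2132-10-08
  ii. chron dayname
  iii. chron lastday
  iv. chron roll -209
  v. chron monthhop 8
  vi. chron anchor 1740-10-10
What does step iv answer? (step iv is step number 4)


Answer: 2132-04-05

Derivation:
# 1. chron anchor(d→2132-10-08) : 2132-10-08
# 2. chron dayname() : Wednesday
# 3. chron lastday() : 2132-10-31
# 4. chron roll(n→-209) : 2132-04-05
# 5. chron monthhop(n→8) : 2132-12-05
# 6. chron anchor(d→1740-10-10) : 1740-10-10


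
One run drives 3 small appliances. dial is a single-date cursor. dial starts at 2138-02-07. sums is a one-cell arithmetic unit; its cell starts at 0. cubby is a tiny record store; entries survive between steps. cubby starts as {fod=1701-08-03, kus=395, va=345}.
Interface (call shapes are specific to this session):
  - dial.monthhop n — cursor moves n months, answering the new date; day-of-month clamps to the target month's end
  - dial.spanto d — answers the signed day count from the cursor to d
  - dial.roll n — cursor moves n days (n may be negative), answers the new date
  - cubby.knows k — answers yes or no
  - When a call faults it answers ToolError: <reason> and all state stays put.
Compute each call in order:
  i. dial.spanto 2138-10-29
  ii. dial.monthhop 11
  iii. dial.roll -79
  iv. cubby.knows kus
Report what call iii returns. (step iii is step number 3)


Calling dial.spanto(d='2138-10-29'), giving 264.
Then dial.monthhop(n='11'), and get 2139-01-07.
Then dial.roll(n='-79'), → 2138-10-20.
I call cubby.knows(k='kus'), and observe yes.

Answer: 2138-10-20


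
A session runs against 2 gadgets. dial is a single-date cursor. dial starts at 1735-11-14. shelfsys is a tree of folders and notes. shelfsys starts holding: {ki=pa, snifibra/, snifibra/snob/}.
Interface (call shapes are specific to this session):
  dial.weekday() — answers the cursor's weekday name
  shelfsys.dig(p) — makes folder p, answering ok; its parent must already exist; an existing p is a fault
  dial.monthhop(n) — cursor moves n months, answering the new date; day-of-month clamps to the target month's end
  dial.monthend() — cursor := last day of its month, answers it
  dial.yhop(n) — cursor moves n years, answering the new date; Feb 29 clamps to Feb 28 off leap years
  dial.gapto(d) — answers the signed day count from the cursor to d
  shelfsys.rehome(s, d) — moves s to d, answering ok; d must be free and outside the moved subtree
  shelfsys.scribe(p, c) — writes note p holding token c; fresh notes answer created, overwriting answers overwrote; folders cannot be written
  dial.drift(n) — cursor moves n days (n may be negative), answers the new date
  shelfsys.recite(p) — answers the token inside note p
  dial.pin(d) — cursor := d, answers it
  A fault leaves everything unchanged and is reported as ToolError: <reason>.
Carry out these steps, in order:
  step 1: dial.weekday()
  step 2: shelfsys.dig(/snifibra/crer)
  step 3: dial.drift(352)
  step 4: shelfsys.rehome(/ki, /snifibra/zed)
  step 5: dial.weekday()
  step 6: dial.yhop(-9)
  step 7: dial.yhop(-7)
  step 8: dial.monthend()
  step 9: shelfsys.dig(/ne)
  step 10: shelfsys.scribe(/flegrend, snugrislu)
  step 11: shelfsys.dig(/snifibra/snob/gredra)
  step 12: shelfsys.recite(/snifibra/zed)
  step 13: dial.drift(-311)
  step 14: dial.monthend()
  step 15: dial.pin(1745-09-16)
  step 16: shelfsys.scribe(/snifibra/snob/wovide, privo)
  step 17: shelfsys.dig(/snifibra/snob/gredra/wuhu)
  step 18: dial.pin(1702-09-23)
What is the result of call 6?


Answer: 1727-10-31

Derivation:
→ dial.weekday()
← Monday
→ shelfsys.dig(p='/snifibra/crer')
← ok
→ dial.drift(n='352')
← 1736-10-31
→ shelfsys.rehome(s='/ki', d='/snifibra/zed')
← ok
→ dial.weekday()
← Wednesday
→ dial.yhop(n='-9')
← 1727-10-31
→ dial.yhop(n='-7')
← 1720-10-31
→ dial.monthend()
← 1720-10-31
→ shelfsys.dig(p='/ne')
← ok
→ shelfsys.scribe(p='/flegrend', c='snugrislu')
← created
→ shelfsys.dig(p='/snifibra/snob/gredra')
← ok
→ shelfsys.recite(p='/snifibra/zed')
← pa
→ dial.drift(n='-311')
← 1719-12-25
→ dial.monthend()
← 1719-12-31
→ dial.pin(d='1745-09-16')
← 1745-09-16
→ shelfsys.scribe(p='/snifibra/snob/wovide', c='privo')
← created
→ shelfsys.dig(p='/snifibra/snob/gredra/wuhu')
← ok
→ dial.pin(d='1702-09-23')
← 1702-09-23


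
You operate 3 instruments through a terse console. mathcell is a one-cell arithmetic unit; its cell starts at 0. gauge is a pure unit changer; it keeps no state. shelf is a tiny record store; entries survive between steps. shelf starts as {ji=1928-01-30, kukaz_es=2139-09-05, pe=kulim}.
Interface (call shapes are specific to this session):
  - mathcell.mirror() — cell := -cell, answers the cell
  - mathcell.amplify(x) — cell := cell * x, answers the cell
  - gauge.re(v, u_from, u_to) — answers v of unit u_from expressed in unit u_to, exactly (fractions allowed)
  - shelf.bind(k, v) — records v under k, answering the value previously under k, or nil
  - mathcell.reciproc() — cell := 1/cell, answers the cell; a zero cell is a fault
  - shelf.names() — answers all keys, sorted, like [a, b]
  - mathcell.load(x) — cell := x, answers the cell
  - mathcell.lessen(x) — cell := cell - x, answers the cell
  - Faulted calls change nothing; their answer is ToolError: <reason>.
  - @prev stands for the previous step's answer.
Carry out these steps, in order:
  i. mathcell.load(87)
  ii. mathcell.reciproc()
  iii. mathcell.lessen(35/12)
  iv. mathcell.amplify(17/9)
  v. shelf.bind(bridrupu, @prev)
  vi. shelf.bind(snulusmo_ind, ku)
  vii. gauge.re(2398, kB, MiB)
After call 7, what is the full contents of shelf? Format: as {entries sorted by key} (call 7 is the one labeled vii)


$ mathcell.load 87
:: 87
$ mathcell.reciproc
:: 1/87
$ mathcell.lessen 35/12
:: -337/116
$ mathcell.amplify 17/9
:: -5729/1044
$ shelf.bind bridrupu @prev
:: nil
$ shelf.bind snulusmo_ind ku
:: nil
$ gauge.re 2398 kB MiB
:: 149875/65536

Answer: {bridrupu=-5729/1044, ji=1928-01-30, kukaz_es=2139-09-05, pe=kulim, snulusmo_ind=ku}


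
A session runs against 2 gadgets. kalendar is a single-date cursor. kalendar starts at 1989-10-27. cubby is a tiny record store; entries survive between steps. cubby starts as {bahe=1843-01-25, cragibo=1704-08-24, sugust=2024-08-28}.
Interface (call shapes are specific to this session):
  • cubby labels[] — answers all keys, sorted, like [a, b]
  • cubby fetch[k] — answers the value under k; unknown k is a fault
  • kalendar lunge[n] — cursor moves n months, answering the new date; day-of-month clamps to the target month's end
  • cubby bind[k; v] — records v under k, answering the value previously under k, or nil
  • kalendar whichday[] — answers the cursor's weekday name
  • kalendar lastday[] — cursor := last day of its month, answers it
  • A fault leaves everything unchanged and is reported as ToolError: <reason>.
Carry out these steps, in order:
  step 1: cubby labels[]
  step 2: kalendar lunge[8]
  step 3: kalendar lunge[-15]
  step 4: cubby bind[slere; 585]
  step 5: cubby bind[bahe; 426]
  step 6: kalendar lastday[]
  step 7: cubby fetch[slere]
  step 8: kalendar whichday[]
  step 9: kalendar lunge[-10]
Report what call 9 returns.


Answer: 1988-05-31

Derivation:
Act: cubby labels[]
Obs: [bahe, cragibo, sugust]
Act: kalendar lunge[8]
Obs: 1990-06-27
Act: kalendar lunge[-15]
Obs: 1989-03-27
Act: cubby bind[slere; 585]
Obs: nil
Act: cubby bind[bahe; 426]
Obs: 1843-01-25
Act: kalendar lastday[]
Obs: 1989-03-31
Act: cubby fetch[slere]
Obs: 585
Act: kalendar whichday[]
Obs: Friday
Act: kalendar lunge[-10]
Obs: 1988-05-31


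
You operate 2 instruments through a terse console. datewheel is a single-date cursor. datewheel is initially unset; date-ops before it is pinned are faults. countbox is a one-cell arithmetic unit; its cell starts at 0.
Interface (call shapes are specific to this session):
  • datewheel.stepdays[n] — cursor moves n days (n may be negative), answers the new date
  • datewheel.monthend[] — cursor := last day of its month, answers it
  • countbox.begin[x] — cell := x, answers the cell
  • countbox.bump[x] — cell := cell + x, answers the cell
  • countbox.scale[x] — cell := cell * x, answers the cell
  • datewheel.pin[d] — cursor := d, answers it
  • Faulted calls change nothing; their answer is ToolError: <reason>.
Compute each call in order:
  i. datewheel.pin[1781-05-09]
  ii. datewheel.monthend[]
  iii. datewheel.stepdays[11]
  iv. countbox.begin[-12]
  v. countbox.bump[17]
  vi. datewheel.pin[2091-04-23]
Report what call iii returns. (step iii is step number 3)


Answer: 1781-06-11

Derivation:
Act: datewheel.pin[d→1781-05-09]
Obs: 1781-05-09
Act: datewheel.monthend[]
Obs: 1781-05-31
Act: datewheel.stepdays[n→11]
Obs: 1781-06-11
Act: countbox.begin[x→-12]
Obs: -12
Act: countbox.bump[x→17]
Obs: 5
Act: datewheel.pin[d→2091-04-23]
Obs: 2091-04-23


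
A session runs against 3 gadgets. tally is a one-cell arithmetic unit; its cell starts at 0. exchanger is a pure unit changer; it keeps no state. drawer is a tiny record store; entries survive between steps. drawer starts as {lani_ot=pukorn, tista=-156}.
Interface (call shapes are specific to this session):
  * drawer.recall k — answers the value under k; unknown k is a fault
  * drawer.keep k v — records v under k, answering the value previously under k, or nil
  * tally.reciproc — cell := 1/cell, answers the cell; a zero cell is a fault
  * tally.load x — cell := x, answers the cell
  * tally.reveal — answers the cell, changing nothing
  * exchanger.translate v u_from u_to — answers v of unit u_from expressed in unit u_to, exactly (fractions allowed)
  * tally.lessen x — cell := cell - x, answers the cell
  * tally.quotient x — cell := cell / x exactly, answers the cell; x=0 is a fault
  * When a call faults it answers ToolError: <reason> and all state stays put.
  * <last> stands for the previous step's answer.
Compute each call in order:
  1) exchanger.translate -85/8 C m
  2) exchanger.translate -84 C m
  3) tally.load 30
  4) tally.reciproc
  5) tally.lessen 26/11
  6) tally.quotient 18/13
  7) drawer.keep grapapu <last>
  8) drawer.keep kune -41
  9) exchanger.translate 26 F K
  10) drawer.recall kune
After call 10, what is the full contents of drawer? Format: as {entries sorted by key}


Answer: {grapapu=-9997/5940, kune=-41, lani_ot=pukorn, tista=-156}

Derivation:
-> translate(-85/8, C, m)
<- ToolError: incompatible units
-> translate(-84, C, m)
<- ToolError: incompatible units
-> load(30)
<- 30
-> reciproc()
<- 1/30
-> lessen(26/11)
<- -769/330
-> quotient(18/13)
<- -9997/5940
-> keep(grapapu, <last>)
<- nil
-> keep(kune, -41)
<- nil
-> translate(26, F, K)
<- 16189/60
-> recall(kune)
<- -41


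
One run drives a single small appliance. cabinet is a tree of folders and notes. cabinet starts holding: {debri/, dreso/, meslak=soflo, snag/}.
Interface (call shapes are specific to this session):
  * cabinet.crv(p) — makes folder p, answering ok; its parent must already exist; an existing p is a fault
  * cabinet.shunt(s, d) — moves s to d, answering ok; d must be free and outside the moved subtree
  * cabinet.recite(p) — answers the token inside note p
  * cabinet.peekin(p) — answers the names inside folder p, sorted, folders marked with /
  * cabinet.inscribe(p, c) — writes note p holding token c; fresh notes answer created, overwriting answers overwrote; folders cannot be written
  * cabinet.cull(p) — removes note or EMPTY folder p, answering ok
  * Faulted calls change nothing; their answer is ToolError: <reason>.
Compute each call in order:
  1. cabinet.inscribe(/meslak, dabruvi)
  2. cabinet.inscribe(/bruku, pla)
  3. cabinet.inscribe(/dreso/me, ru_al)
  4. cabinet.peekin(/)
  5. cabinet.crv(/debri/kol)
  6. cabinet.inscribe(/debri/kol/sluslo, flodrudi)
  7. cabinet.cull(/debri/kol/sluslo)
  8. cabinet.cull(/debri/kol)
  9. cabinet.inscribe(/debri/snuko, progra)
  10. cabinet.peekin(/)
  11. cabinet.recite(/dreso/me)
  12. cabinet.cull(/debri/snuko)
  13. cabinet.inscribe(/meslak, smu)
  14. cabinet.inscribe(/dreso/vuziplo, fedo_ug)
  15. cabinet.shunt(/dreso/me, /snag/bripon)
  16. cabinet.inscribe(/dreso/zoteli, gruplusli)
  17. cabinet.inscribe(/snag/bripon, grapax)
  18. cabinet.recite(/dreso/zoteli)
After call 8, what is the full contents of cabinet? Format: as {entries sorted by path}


% inscribe p=/meslak c=dabruvi
= overwrote
% inscribe p=/bruku c=pla
= created
% inscribe p=/dreso/me c=ru_al
= created
% peekin p=/
= [bruku, debri/, dreso/, meslak, snag/]
% crv p=/debri/kol
= ok
% inscribe p=/debri/kol/sluslo c=flodrudi
= created
% cull p=/debri/kol/sluslo
= ok
% cull p=/debri/kol
= ok
% inscribe p=/debri/snuko c=progra
= created
% peekin p=/
= [bruku, debri/, dreso/, meslak, snag/]
% recite p=/dreso/me
= ru_al
% cull p=/debri/snuko
= ok
% inscribe p=/meslak c=smu
= overwrote
% inscribe p=/dreso/vuziplo c=fedo_ug
= created
% shunt s=/dreso/me d=/snag/bripon
= ok
% inscribe p=/dreso/zoteli c=gruplusli
= created
% inscribe p=/snag/bripon c=grapax
= overwrote
% recite p=/dreso/zoteli
= gruplusli

Answer: {bruku=pla, debri/, dreso/, dreso/me=ru_al, meslak=dabruvi, snag/}


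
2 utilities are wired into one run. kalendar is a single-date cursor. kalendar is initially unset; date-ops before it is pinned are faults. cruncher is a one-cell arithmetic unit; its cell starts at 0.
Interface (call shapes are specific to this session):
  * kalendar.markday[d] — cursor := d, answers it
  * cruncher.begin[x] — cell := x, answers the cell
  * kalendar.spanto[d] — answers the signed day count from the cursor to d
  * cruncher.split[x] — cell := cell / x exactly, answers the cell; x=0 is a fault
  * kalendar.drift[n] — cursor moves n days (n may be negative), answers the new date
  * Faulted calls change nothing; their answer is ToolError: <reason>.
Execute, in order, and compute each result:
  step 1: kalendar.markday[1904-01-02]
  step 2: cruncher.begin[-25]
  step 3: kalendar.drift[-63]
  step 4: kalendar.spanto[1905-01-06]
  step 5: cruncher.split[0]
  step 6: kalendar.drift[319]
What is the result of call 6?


$ kalendar.markday d→1904-01-02
[out] 1904-01-02
$ cruncher.begin x→-25
[out] -25
$ kalendar.drift n→-63
[out] 1903-10-31
$ kalendar.spanto d→1905-01-06
[out] 433
$ cruncher.split x→0
[out] ToolError: division by zero
$ kalendar.drift n→319
[out] 1904-09-14

Answer: 1904-09-14
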